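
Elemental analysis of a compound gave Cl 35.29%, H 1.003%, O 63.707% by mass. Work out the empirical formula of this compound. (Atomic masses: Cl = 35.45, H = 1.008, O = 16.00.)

ClHO4

Assume 100 g: 35.29 g Cl, 1.003 g H, 63.707 g O.
Cl: 35.29 g ÷ 35.45 g/mol = 0.9955 mol
H: 1.003 g ÷ 1.008 g/mol = 0.995 mol
O: 63.707 g ÷ 16.00 g/mol = 3.982 mol
Divide by the smallest (0.995 mol H): Cl 1.000, H 1.000, O 4.002
≈ 1:1:4 → ClHO4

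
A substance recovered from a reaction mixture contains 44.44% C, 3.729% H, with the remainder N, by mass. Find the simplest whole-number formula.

Assume 100 g: 44.44 g C, 3.729 g H, 51.831 g N.
n(C) = 44.44/12.01 = 3.7, n(H) = 3.729/1.008 = 3.699, n(N) = 51.831/14.01 = 3.7
Smallest is H at 3.699 mol; normalising gives C 1.000, H 1.000, N 1.000
≈ 1:1:1 → CHN

CHN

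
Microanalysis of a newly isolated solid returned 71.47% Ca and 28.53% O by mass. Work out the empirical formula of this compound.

Assume 100 g: 71.47 g Ca, 28.53 g O.
Moles — Ca: 71.47 / 40.08 = 1.783 mol; O: 28.53 / 16.00 = 1.783 mol
Ratios (÷ 1.783): Ca 1.000, O 1.000
→ CaO

CaO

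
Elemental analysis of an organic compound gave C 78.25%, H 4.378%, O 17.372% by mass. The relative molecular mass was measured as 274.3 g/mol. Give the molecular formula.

Assume 100 g: 78.25 g C, 4.378 g H, 17.372 g O.
C: 78.25 g ÷ 12.01 g/mol = 6.515 mol
H: 4.378 g ÷ 1.008 g/mol = 4.343 mol
O: 17.372 g ÷ 16.00 g/mol = 1.086 mol
Smallest is O at 1.086 mol; normalising gives C 6.001, H 4.000, O 1.000
≈ 6:4:1 → C6H4O
Empirical-formula mass = 92.09 g/mol
n = 274.3 / 92.09 = 2.98 ≈ 3
Molecular formula = (C6H4O)×3 = C18H12O3

C18H12O3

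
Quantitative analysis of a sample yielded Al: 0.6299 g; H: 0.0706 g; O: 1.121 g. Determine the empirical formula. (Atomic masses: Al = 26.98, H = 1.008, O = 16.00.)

Al: 0.6299 g ÷ 26.98 g/mol = 0.02335 mol
H: 0.0706 g ÷ 1.008 g/mol = 0.07004 mol
O: 1.121 g ÷ 16.00 g/mol = 0.07006 mol
Divide by the smallest (0.02335 mol Al): Al 1.000, H 3.000, O 3.001
≈ 1:3:3 → AlH3O3

AlH3O3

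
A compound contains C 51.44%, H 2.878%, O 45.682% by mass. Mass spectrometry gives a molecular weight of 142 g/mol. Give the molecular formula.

C6H4O4

Assume 100 g: 51.44 g C, 2.878 g H, 45.682 g O.
Moles — C: 51.44 / 12.01 = 4.283 mol; H: 2.878 / 1.008 = 2.855 mol; O: 45.682 / 16.00 = 2.855 mol
Ratios (÷ 2.855): C 1.500, H 1.000, O 1.000
Multiply by 2: C 3.00, H 2.00, O 2.00 → C3H2O2
Empirical-formula mass = 70.05 g/mol
n = 142 / 70.05 = 2.03 ≈ 2
Molecular formula = (C3H2O2)×2 = C6H4O4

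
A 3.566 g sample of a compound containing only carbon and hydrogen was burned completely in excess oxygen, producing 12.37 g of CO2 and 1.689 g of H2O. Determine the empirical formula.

mol C = 12.37 / 44.01 = 0.2811; mass C = 0.2811 × 12.01 = 3.376 g
mol H = 2 × (1.689 / 18.02) = 0.1875; mass H = 0.1875 × 1.008 = 0.1890 g
Smallest is H at 0.1875 mol; normalising gives C 1.499, H 1.000
Multiply by 2: C 3.00, H 2.00 → C3H2

C3H2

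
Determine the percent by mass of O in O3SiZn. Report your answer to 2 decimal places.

33.93%

Molar mass = 3(16.00) + 1(28.09) + 1(65.38) = 141.470 g/mol
Mass of O per mole = 3 × 16.00 = 48.000 g
% O = 48.000 / 141.470 × 100 = 33.93%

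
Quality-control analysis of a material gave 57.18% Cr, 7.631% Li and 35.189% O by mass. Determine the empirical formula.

Assume 100 g: 57.18 g Cr, 7.631 g Li, 35.189 g O.
Cr: 57.18 g ÷ 52.00 g/mol = 1.1 mol
Li: 7.631 g ÷ 6.94 g/mol = 1.1 mol
O: 35.189 g ÷ 16.00 g/mol = 2.199 mol
Divide by the smallest (1.1 mol Li): Cr 1.000, Li 1.000, O 2.000
≈ 1:1:2 → CrLiO2

CrLiO2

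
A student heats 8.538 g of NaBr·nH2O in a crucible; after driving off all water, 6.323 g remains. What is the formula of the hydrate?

Mass of water lost = 8.538 − 6.323 = 2.215 g → 2.215 / 18.02 = 0.1229 mol H2O
Molar mass of NaBr = 102.89 g/mol → mol NaBr = 6.323 / 102.89 = 0.06145
n = 0.1229 / 0.06145 = 2.00 ≈ 2 → NaBr·2H2O

NaBr·2H2O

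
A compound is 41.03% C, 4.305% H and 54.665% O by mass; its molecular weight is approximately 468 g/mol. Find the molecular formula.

C16H20O16

Assume 100 g: 41.03 g C, 4.305 g H, 54.665 g O.
C: 41.03 g ÷ 12.01 g/mol = 3.416 mol
H: 4.305 g ÷ 1.008 g/mol = 4.271 mol
O: 54.665 g ÷ 16.00 g/mol = 3.417 mol
Smallest is C at 3.416 mol; normalising gives C 1.000, H 1.250, O 1.000
Scaling by 4: C 4.00, H 5.00, O 4.00 → C4H5O4
Empirical-formula mass = 117.08 g/mol
n = 468 / 117.08 = 4.00 ≈ 4
Molecular formula = (C4H5O4)×4 = C16H20O16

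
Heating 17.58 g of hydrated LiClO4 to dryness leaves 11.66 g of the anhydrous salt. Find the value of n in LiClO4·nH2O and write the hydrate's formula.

Mass of water lost = 17.58 − 11.66 = 5.92 g → 5.92 / 18.02 = 0.3285 mol H2O
Molar mass of LiClO4 = 106.39 g/mol → mol LiClO4 = 11.66 / 106.39 = 0.1096
n = 0.3285 / 0.1096 = 3.00 ≈ 3 → LiClO4·3H2O

LiClO4·3H2O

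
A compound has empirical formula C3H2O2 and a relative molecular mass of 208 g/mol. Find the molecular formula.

C9H6O6

Empirical-formula mass = 70.05 g/mol
n = 208 / 70.05 = 2.97 ≈ 3
Molecular formula = (C3H2O2)3 = C9H6O6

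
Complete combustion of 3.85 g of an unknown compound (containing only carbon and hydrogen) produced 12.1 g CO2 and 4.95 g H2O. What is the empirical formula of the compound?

mol C = 12.1 / 44.01 = 0.2749; mass C = 0.2749 × 12.01 = 3.302 g
mol H = 2 × (4.95 / 18.02) = 0.5494; mass H = 0.5494 × 1.008 = 0.5538 g
Divide by the smallest (0.2749 mol C): C 1.000, H 1.998
Ratio ≈ 1:2, so the empirical formula is CH2

CH2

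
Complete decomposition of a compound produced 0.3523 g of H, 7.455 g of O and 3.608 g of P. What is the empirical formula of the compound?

Moles — H: 0.3523 / 1.008 = 0.3495 mol; O: 7.455 / 16.00 = 0.4659 mol; P: 3.608 / 30.97 = 0.1165 mol
Smallest is P at 0.1165 mol; normalising gives H 3.000, O 3.999, P 1.000
≈ 3:4:1 → H3O4P

H3O4P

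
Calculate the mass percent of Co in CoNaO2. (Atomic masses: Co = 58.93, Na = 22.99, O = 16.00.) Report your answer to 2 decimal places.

51.73%

Molar mass = 1(58.93) + 1(22.99) + 2(16.00) = 113.920 g/mol
Mass of Co per mole = 1 × 58.93 = 58.930 g
% Co = 58.930 / 113.920 × 100 = 51.73%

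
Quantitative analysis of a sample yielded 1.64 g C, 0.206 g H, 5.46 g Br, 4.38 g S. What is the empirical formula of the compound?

Moles — C: 1.64 / 12.01 = 0.1366 mol; H: 0.206 / 1.008 = 0.2044 mol; Br: 5.46 / 79.90 = 0.06834 mol; S: 4.38 / 32.07 = 0.1366 mol
Divide by the smallest (0.06834 mol Br): C 1.998, H 2.991, Br 1.000, S 1.999
≈ 2:3:1:2 → C2H3BrS2

C2H3BrS2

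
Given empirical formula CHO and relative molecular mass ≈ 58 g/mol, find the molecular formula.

C2H2O2

Empirical-formula mass = 29.02 g/mol
n = 58 / 29.02 = 2.00 ≈ 2
Molecular formula = (CHO)2 = C2H2O2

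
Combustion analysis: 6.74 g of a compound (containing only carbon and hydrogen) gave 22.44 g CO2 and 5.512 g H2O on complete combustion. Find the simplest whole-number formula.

mol C = 22.44 / 44.01 = 0.5099; mass C = 0.5099 × 12.01 = 6.124 g
mol H = 2 × (5.512 / 18.02) = 0.6118; mass H = 0.6118 × 1.008 = 0.6167 g
Smallest is C at 0.5099 mol; normalising gives C 1.000, H 1.200
Scaling by 5: C 5.00, H 6.00 → C5H6

C5H6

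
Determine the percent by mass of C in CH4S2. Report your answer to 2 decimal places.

14.98%

Molar mass = 1(12.01) + 4(1.008) + 2(32.07) = 80.182 g/mol
Mass of C per mole = 1 × 12.01 = 12.010 g
% C = 12.010 / 80.182 × 100 = 14.98%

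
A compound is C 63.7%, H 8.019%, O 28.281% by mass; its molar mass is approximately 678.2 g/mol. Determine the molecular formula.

C36H54O12

Assume 100 g: 63.7 g C, 8.019 g H, 28.281 g O.
C: 63.7 g ÷ 12.01 g/mol = 5.304 mol
H: 8.019 g ÷ 1.008 g/mol = 7.955 mol
O: 28.281 g ÷ 16.00 g/mol = 1.768 mol
Smallest is O at 1.768 mol; normalising gives C 3.001, H 4.501, O 1.000
×2: C 6.00, H 9.00, O 2.00 → C6H9O2
Empirical-formula mass = 113.13 g/mol
n = 678.2 / 113.13 = 5.99 ≈ 6
Molecular formula = (C6H9O2)×6 = C36H54O12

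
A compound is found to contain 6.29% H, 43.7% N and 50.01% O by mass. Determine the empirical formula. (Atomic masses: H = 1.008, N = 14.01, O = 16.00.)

H2NO

Assume 100 g: 6.29 g H, 43.7 g N, 50.01 g O.
H: 6.29 g ÷ 1.008 g/mol = 6.24 mol
N: 43.7 g ÷ 14.01 g/mol = 3.119 mol
O: 50.01 g ÷ 16.00 g/mol = 3.126 mol
Smallest is N at 3.119 mol; normalising gives H 2.001, N 1.000, O 1.002
Ratio ≈ 2:1:1, so the empirical formula is H2NO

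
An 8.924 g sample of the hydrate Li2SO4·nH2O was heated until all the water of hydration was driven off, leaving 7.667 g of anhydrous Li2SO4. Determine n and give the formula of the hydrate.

Mass of water lost = 8.924 − 7.667 = 1.257 g → 1.257 / 18.02 = 0.06976 mol H2O
Molar mass of Li2SO4 = 109.95 g/mol → mol Li2SO4 = 7.667 / 109.95 = 0.06973
n = 0.06976 / 0.06973 = 1.00 ≈ 1 → Li2SO4·H2O

Li2SO4·H2O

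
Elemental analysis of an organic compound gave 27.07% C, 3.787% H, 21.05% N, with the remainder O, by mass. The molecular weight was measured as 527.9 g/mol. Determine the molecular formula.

Assume 100 g: 27.07 g C, 3.787 g H, 21.05 g N, 48.093 g O.
C: 27.07 g ÷ 12.01 g/mol = 2.254 mol
H: 3.787 g ÷ 1.008 g/mol = 3.757 mol
N: 21.05 g ÷ 14.01 g/mol = 1.502 mol
O: 48.093 g ÷ 16.00 g/mol = 3.006 mol
Ratios (÷ 1.502): C 1.500, H 2.500, N 1.000, O 2.001
×2: C 3.00, H 5.00, N 2.00, O 4.00 → C3H5N2O4
Empirical-formula mass = 133.09 g/mol
n = 527.9 / 133.09 = 3.97 ≈ 4
Molecular formula = (C3H5N2O4)×4 = C12H20N8O16

C12H20N8O16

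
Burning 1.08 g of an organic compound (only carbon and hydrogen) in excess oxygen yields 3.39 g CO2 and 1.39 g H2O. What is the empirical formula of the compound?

CH2

mol C = 3.39 / 44.01 = 0.07703; mass C = 0.07703 × 12.01 = 0.9251 g
mol H = 2 × (1.39 / 18.02) = 0.1543; mass H = 0.1543 × 1.008 = 0.1555 g
Smallest is C at 0.07703 mol; normalising gives C 1.000, H 2.003
→ CH2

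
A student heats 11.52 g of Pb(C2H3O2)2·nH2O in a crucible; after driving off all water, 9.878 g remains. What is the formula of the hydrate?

Mass of water lost = 11.52 − 9.878 = 1.642 g → 1.642 / 18.02 = 0.09112 mol H2O
Molar mass of Pb(C2H3O2)2 = 325.29 g/mol → mol Pb(C2H3O2)2 = 9.878 / 325.29 = 0.03037
n = 0.09112 / 0.03037 = 3.00 ≈ 3 → Pb(C2H3O2)2·3H2O

Pb(C2H3O2)2·3H2O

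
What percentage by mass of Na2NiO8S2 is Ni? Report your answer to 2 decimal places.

19.77%

Molar mass = 2(22.99) + 1(58.69) + 8(16.00) + 2(32.07) = 296.810 g/mol
Mass of Ni per mole = 1 × 58.69 = 58.690 g
% Ni = 58.690 / 296.810 × 100 = 19.77%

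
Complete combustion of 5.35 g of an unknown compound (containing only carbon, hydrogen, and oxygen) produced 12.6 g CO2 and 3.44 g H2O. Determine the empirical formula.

C3H4O

mol C = 12.6 / 44.01 = 0.2863; mass C = 0.2863 × 12.01 = 3.438 g
mol H = 2 × (3.44 / 18.02) = 0.3818; mass H = 0.3818 × 1.008 = 0.3849 g
mass O = 5.35 − (3.823) = 1.527 g → mol O = 0.09542
Ratios (÷ 0.09542): C 3.000, H 4.001, O 1.000
→ C3H4O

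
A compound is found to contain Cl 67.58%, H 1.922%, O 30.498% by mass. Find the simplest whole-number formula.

Assume 100 g: 67.58 g Cl, 1.922 g H, 30.498 g O.
Cl: 67.58 g ÷ 35.45 g/mol = 1.906 mol
H: 1.922 g ÷ 1.008 g/mol = 1.907 mol
O: 30.498 g ÷ 16.00 g/mol = 1.906 mol
Ratios (÷ 1.906): Cl 1.000, H 1.000, O 1.000
≈ 1:1:1 → ClHO

ClHO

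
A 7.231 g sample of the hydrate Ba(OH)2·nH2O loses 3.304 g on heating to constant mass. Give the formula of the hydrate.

Mass of anhydrous Ba(OH)2 = 7.231 − 3.304 = 3.927 g
mol H2O = 3.304 / 18.02 = 0.1834
Molar mass of Ba(OH)2 = 171.35 g/mol → mol Ba(OH)2 = 3.927 / 171.35 = 0.02292
n = 0.1834 / 0.02292 = 8.00 ≈ 8 → Ba(OH)2·8H2O

Ba(OH)2·8H2O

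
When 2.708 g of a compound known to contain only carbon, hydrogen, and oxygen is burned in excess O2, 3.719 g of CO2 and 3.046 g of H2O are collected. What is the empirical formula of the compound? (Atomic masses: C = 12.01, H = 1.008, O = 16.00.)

mol C = 3.719 / 44.01 = 0.08450; mass C = 0.08450 × 12.01 = 1.015 g
mol H = 2 × (3.046 / 18.02) = 0.3381; mass H = 0.3381 × 1.008 = 0.3408 g
mass O = 2.708 − (1.356) = 1.352 g → mol O = 0.08452
Divide by the smallest (0.0845 mol C): C 1.000, H 4.001, O 1.000
→ CH4O

CH4O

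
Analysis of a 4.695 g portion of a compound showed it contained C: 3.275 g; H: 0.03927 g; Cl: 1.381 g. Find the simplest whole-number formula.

Moles — C: 3.275 / 12.01 = 0.2727 mol; H: 0.03927 / 1.008 = 0.03896 mol; Cl: 1.381 / 35.45 = 0.03896 mol
Smallest is Cl at 0.03896 mol; normalising gives C 7.000, H 1.000, Cl 1.000
Ratio ≈ 7:1:1, so the empirical formula is C7HCl

C7HCl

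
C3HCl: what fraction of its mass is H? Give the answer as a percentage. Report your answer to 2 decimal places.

Molar mass = 3(12.01) + 1(1.008) + 1(35.45) = 72.488 g/mol
Mass of H per mole = 1 × 1.008 = 1.008 g
% H = 1.008 / 72.488 × 100 = 1.39%

1.39%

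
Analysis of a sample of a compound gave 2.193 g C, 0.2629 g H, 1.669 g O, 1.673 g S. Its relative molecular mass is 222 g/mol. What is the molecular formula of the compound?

n(C) = 2.193/12.01 = 0.1826, n(H) = 0.2629/1.008 = 0.2608, n(O) = 1.669/16.00 = 0.1043, n(S) = 1.673/32.07 = 0.05217
Divide by the smallest (0.05217 mol S): C 3.500, H 5.000, O 2.000, S 1.000
×2: C 7.00, H 10.00, O 4.00, S 2.00 → C7H10O4S2
Empirical-formula mass = 222.29 g/mol
n = 222 / 222.29 = 1.00 ≈ 1
Molecular formula = empirical formula = C7H10O4S2

C7H10O4S2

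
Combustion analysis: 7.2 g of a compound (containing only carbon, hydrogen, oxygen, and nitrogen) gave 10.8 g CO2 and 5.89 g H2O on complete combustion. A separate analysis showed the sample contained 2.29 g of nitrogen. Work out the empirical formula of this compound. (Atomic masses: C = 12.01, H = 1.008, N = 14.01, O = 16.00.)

C3H8N2O

mol C = 10.8 / 44.01 = 0.2454; mass C = 0.2454 × 12.01 = 2.947 g
mol H = 2 × (5.89 / 18.02) = 0.6537; mass H = 0.6537 × 1.008 = 0.6589 g
mol N = 2.29 / 14.01 = 0.1635
mass O = 7.2 − (5.896) = 1.304 g → mol O = 0.08149
Smallest is O at 0.08149 mol; normalising gives C 3.011, H 8.022, N 2.006, O 1.000
Ratio ≈ 3:8:2:1, so the empirical formula is C3H8N2O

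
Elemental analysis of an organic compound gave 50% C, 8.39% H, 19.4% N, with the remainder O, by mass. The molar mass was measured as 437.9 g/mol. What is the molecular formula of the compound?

Assume 100 g: 50 g C, 8.39 g H, 19.4 g N, 22.21 g O.
C: 50 g ÷ 12.01 g/mol = 4.163 mol
H: 8.39 g ÷ 1.008 g/mol = 8.323 mol
N: 19.4 g ÷ 14.01 g/mol = 1.385 mol
O: 22.21 g ÷ 16.00 g/mol = 1.388 mol
Smallest is N at 1.385 mol; normalising gives C 3.007, H 6.011, N 1.000, O 1.002
→ C3H6NO
Empirical-formula mass = 72.09 g/mol
n = 437.9 / 72.09 = 6.07 ≈ 6
Molecular formula = (C3H6NO)×6 = C18H36N6O6

C18H36N6O6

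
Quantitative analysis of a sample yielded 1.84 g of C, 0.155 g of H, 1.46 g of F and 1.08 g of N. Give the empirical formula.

C: 1.84 g ÷ 12.01 g/mol = 0.1532 mol
H: 0.155 g ÷ 1.008 g/mol = 0.1538 mol
F: 1.46 g ÷ 19.00 g/mol = 0.07684 mol
N: 1.08 g ÷ 14.01 g/mol = 0.07709 mol
Ratios (÷ 0.07684): C 1.994, H 2.001, F 1.000, N 1.003
≈ 2:2:1:1 → C2H2FN

C2H2FN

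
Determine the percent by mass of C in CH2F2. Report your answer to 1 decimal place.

23.1%

Molar mass = 1(12.01) + 2(1.008) + 2(19.00) = 52.026 g/mol
Mass of C per mole = 1 × 12.01 = 12.010 g
% C = 12.010 / 52.026 × 100 = 23.1%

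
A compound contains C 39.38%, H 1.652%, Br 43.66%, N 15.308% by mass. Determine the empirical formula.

Assume 100 g: 39.38 g C, 1.652 g H, 43.66 g Br, 15.308 g N.
C: 39.38 g ÷ 12.01 g/mol = 3.279 mol
H: 1.652 g ÷ 1.008 g/mol = 1.639 mol
Br: 43.66 g ÷ 79.90 g/mol = 0.5464 mol
N: 15.308 g ÷ 14.01 g/mol = 1.093 mol
Ratios (÷ 0.5464): C 6.001, H 2.999, Br 1.000, N 2.000
≈ 6:3:1:2 → C6H3BrN2

C6H3BrN2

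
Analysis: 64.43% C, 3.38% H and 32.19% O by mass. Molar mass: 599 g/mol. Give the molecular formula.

C32H20O12

Assume 100 g: 64.43 g C, 3.38 g H, 32.19 g O.
n(C) = 64.43/12.01 = 5.365, n(H) = 3.38/1.008 = 3.353, n(O) = 32.19/16.00 = 2.012
Ratios (÷ 2.012): C 2.667, H 1.667, O 1.000
Multiply by 3: C 8.00, H 5.00, O 3.00 → C8H5O3
Empirical-formula mass = 149.12 g/mol
n = 599 / 149.12 = 4.02 ≈ 4
Molecular formula = (C8H5O3)×4 = C32H20O12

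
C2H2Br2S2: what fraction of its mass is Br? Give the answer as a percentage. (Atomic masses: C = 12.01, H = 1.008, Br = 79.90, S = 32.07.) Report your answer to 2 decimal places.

63.93%

Molar mass = 2(12.01) + 2(1.008) + 2(79.90) + 2(32.07) = 249.976 g/mol
Mass of Br per mole = 2 × 79.90 = 159.800 g
% Br = 159.800 / 249.976 × 100 = 63.93%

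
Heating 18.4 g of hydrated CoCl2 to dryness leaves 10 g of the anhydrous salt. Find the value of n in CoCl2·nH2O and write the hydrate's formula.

Mass of water lost = 18.4 − 10 = 8.4 g → 8.4 / 18.02 = 0.4661 mol H2O
Molar mass of CoCl2 = 129.83 g/mol → mol CoCl2 = 10 / 129.83 = 0.07702
n = 0.4661 / 0.07702 = 6.05 ≈ 6 → CoCl2·6H2O

CoCl2·6H2O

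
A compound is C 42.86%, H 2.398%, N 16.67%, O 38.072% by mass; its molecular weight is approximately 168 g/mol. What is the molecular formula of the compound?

Assume 100 g: 42.86 g C, 2.398 g H, 16.67 g N, 38.072 g O.
n(C) = 42.86/12.01 = 3.569, n(H) = 2.398/1.008 = 2.379, n(N) = 16.67/14.01 = 1.19, n(O) = 38.072/16.00 = 2.38
Ratios (÷ 1.19): C 2.999, H 1.999, N 1.000, O 2.000
≈ 3:2:1:2 → C3H2NO2
Empirical-formula mass = 84.06 g/mol
n = 168 / 84.06 = 2.00 ≈ 2
Molecular formula = (C3H2NO2)×2 = C6H4N2O4

C6H4N2O4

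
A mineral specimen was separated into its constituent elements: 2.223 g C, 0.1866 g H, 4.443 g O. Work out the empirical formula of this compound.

C2H2O3

Moles — C: 2.223 / 12.01 = 0.1851 mol; H: 0.1866 / 1.008 = 0.1851 mol; O: 4.443 / 16.00 = 0.2777 mol
Ratios (÷ 0.1851): C 1.000, H 1.000, O 1.500
Scaling by 2: C 2.00, H 2.00, O 3.00 → C2H2O3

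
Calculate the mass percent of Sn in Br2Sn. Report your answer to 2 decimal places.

42.62%

Molar mass = 2(79.90) + 1(118.71) = 278.510 g/mol
Mass of Sn per mole = 1 × 118.71 = 118.710 g
% Sn = 118.710 / 278.510 × 100 = 42.62%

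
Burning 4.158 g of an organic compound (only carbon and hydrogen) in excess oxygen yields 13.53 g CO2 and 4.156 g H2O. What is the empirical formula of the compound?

mol C = 13.53 / 44.01 = 0.3074; mass C = 0.3074 × 12.01 = 3.692 g
mol H = 2 × (4.156 / 18.02) = 0.4613; mass H = 0.4613 × 1.008 = 0.4650 g
Ratios (÷ 0.3074): C 1.000, H 1.500
Multiply by 2: C 2.00, H 3.00 → C2H3

C2H3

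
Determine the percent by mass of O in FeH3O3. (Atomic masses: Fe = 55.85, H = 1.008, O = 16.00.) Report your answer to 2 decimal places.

44.91%

Molar mass = 1(55.85) + 3(1.008) + 3(16.00) = 106.874 g/mol
Mass of O per mole = 3 × 16.00 = 48.000 g
% O = 48.000 / 106.874 × 100 = 44.91%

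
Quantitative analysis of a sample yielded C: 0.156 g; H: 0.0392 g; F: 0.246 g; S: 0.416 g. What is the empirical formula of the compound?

n(C) = 0.156/12.01 = 0.01299, n(H) = 0.0392/1.008 = 0.03889, n(F) = 0.246/19.00 = 0.01295, n(S) = 0.416/32.07 = 0.01297
Ratios (÷ 0.01295): C 1.003, H 3.004, F 1.000, S 1.002
≈ 1:3:1:1 → CH3FS

CH3FS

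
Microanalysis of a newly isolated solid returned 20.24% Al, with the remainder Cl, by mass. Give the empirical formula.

AlCl3

Assume 100 g: 20.24 g Al, 79.76 g Cl.
Moles — Al: 20.24 / 26.98 = 0.7502 mol; Cl: 79.76 / 35.45 = 2.25 mol
Divide by the smallest (0.7502 mol Al): Al 1.000, Cl 2.999
→ AlCl3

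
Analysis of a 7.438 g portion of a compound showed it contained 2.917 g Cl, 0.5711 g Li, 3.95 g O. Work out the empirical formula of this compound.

ClLiO3

n(Cl) = 2.917/35.45 = 0.08228, n(Li) = 0.5711/6.94 = 0.08229, n(O) = 3.95/16.00 = 0.2469
Divide by the smallest (0.08228 mol Cl): Cl 1.000, Li 1.000, O 3.000
≈ 1:1:3 → ClLiO3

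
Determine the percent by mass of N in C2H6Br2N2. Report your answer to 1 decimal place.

12.9%

Molar mass = 2(12.01) + 6(1.008) + 2(79.90) + 2(14.01) = 217.888 g/mol
Mass of N per mole = 2 × 14.01 = 28.020 g
% N = 28.020 / 217.888 × 100 = 12.9%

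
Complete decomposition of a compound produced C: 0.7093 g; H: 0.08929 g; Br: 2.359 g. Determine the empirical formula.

C2H3Br

n(C) = 0.7093/12.01 = 0.05906, n(H) = 0.08929/1.008 = 0.08858, n(Br) = 2.359/79.90 = 0.02952
Ratios (÷ 0.02952): C 2.000, H 3.000, Br 1.000
Ratio ≈ 2:3:1, so the empirical formula is C2H3Br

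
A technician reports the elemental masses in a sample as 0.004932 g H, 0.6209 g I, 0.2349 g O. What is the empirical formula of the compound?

n(H) = 0.004932/1.008 = 0.004893, n(I) = 0.6209/126.90 = 0.004893, n(O) = 0.2349/16.00 = 0.01468
Divide by the smallest (0.004893 mol I): H 1.000, I 1.000, O 3.001
Ratio ≈ 1:1:3, so the empirical formula is HIO3

HIO3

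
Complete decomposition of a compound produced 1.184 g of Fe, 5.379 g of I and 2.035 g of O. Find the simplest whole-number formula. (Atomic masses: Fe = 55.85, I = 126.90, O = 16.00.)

FeI2O6

Fe: 1.184 g ÷ 55.85 g/mol = 0.0212 mol
I: 5.379 g ÷ 126.90 g/mol = 0.04239 mol
O: 2.035 g ÷ 16.00 g/mol = 0.1272 mol
Smallest is Fe at 0.0212 mol; normalising gives Fe 1.000, I 1.999, O 6.000
→ FeI2O6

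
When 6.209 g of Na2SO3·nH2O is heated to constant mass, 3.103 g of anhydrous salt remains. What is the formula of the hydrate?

Na2SO3·7H2O

Mass of water lost = 6.209 − 3.103 = 3.106 g → 3.106 / 18.02 = 0.1724 mol H2O
Molar mass of Na2SO3 = 126.05 g/mol → mol Na2SO3 = 3.103 / 126.05 = 0.02462
n = 0.1724 / 0.02462 = 7.00 ≈ 7 → Na2SO3·7H2O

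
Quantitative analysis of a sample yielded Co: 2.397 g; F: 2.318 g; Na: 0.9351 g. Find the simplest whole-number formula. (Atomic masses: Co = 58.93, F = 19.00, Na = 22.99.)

Moles — Co: 2.397 / 58.93 = 0.04068 mol; F: 2.318 / 19.00 = 0.122 mol; Na: 0.9351 / 22.99 = 0.04067 mol
Divide by the smallest (0.04067 mol Na): Co 1.000, F 2.999, Na 1.000
→ CoF3Na

CoF3Na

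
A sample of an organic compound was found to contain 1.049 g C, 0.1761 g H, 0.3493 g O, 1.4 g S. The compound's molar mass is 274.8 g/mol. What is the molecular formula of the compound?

C8H16O2S4

n(C) = 1.049/12.01 = 0.08734, n(H) = 0.1761/1.008 = 0.1747, n(O) = 0.3493/16.00 = 0.02183, n(S) = 1.4/32.07 = 0.04365
Smallest is O at 0.02183 mol; normalising gives C 4.001, H 8.002, O 1.000, S 2.000
→ C4H8OS2
Empirical-formula mass = 136.24 g/mol
n = 274.8 / 136.24 = 2.02 ≈ 2
Molecular formula = (C4H8OS2)×2 = C8H16O2S4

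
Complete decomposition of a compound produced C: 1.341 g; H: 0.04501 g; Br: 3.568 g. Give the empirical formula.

C5H2Br2

Moles — C: 1.341 / 12.01 = 0.1117 mol; H: 0.04501 / 1.008 = 0.04465 mol; Br: 3.568 / 79.90 = 0.04466 mol
Smallest is H at 0.04465 mol; normalising gives C 2.501, H 1.000, Br 1.000
Multiply by 2: C 5.00, H 2.00, Br 2.00 → C5H2Br2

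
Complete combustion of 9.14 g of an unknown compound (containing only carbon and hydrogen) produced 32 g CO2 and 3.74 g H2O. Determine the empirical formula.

mol C = 32 / 44.01 = 0.7271; mass C = 0.7271 × 12.01 = 8.733 g
mol H = 2 × (3.74 / 18.02) = 0.4151; mass H = 0.4151 × 1.008 = 0.4184 g
Ratios (÷ 0.4151): C 1.752, H 1.000
Multiply by 4: C 7.01, H 4.00 → C7H4

C7H4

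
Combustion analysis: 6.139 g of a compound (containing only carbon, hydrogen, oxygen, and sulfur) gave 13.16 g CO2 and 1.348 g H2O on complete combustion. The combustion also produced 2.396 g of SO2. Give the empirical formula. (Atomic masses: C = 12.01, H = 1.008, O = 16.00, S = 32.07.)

C8H4O2S

mol C = 13.16 / 44.01 = 0.2990; mass C = 0.2990 × 12.01 = 3.591 g
mol H = 2 × (1.348 / 18.02) = 0.1496; mass H = 0.1496 × 1.008 = 0.1508 g
mol S = 2.396 / 64.07 = 0.03740; mass S = 1.199 g
mass O = 6.139 − (4.941) = 1.198 g → mol O = 0.07485
Divide by the smallest (0.0374 mol S): C 7.996, H 4.001, O 2.002, S 1.000
≈ 8:4:2:1 → C8H4O2S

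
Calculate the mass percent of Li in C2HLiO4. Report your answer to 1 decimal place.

Molar mass = 2(12.01) + 1(1.008) + 1(6.94) + 4(16.00) = 95.968 g/mol
Mass of Li per mole = 1 × 6.94 = 6.940 g
% Li = 6.940 / 95.968 × 100 = 7.2%

7.2%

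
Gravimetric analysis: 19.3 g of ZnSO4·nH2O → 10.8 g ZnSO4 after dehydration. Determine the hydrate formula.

ZnSO4·7H2O

Mass of water lost = 19.3 − 10.8 = 8.5 g → 8.5 / 18.02 = 0.4717 mol H2O
Molar mass of ZnSO4 = 161.45 g/mol → mol ZnSO4 = 10.8 / 161.45 = 0.06689
n = 0.4717 / 0.06689 = 7.05 ≈ 7 → ZnSO4·7H2O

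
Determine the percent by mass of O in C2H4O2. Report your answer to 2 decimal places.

53.29%

Molar mass = 2(12.01) + 4(1.008) + 2(16.00) = 60.052 g/mol
Mass of O per mole = 2 × 16.00 = 32.000 g
% O = 32.000 / 60.052 × 100 = 53.29%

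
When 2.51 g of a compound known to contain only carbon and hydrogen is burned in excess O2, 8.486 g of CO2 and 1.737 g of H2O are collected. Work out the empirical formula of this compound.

mol C = 8.486 / 44.01 = 0.1928; mass C = 0.1928 × 12.01 = 2.316 g
mol H = 2 × (1.737 / 18.02) = 0.1928; mass H = 0.1928 × 1.008 = 0.1943 g
Ratios (÷ 0.1928): C 1.000, H 1.000
Ratio ≈ 1:1, so the empirical formula is CH

CH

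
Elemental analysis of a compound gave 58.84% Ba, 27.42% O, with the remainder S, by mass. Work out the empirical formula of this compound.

Assume 100 g: 58.84 g Ba, 27.42 g O, 13.74 g S.
Ba: 58.84 g ÷ 137.33 g/mol = 0.4285 mol
O: 27.42 g ÷ 16.00 g/mol = 1.714 mol
S: 13.74 g ÷ 32.07 g/mol = 0.4284 mol
Ratios (÷ 0.4284): Ba 1.000, O 4.000, S 1.000
Ratio ≈ 1:4:1, so the empirical formula is BaO4S

BaO4S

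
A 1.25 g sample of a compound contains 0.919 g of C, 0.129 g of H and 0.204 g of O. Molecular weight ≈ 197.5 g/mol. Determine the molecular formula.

C12H20O2

C: 0.919 g ÷ 12.01 g/mol = 0.07652 mol
H: 0.129 g ÷ 1.008 g/mol = 0.128 mol
O: 0.204 g ÷ 16.00 g/mol = 0.01275 mol
Divide by the smallest (0.01275 mol O): C 6.002, H 10.037, O 1.000
≈ 6:10:1 → C6H10O
Empirical-formula mass = 98.14 g/mol
n = 197.5 / 98.14 = 2.01 ≈ 2
Molecular formula = (C6H10O)×2 = C12H20O2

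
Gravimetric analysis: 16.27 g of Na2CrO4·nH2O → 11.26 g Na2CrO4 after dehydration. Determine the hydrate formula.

Na2CrO4·4H2O

Mass of water lost = 16.27 − 11.26 = 5.01 g → 5.01 / 18.02 = 0.278 mol H2O
Molar mass of Na2CrO4 = 161.98 g/mol → mol Na2CrO4 = 11.26 / 161.98 = 0.06951
n = 0.278 / 0.06951 = 4.00 ≈ 4 → Na2CrO4·4H2O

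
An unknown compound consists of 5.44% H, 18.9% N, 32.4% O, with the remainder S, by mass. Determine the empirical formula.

Assume 100 g: 5.44 g H, 18.9 g N, 32.4 g O, 43.26 g S.
H: 5.44 g ÷ 1.008 g/mol = 5.397 mol
N: 18.9 g ÷ 14.01 g/mol = 1.349 mol
O: 32.4 g ÷ 16.00 g/mol = 2.025 mol
S: 43.26 g ÷ 32.07 g/mol = 1.349 mol
Ratios (÷ 1.349): H 4.001, N 1.000, O 1.501, S 1.000
×2: H 8.00, N 2.00, O 3.00, S 2.00 → H8N2O3S2

H8N2O3S2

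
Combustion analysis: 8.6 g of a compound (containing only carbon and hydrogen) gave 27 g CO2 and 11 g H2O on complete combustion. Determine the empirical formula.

CH2

mol C = 27 / 44.01 = 0.6135; mass C = 0.6135 × 12.01 = 7.368 g
mol H = 2 × (11 / 18.02) = 1.221; mass H = 1.221 × 1.008 = 1.231 g
Smallest is C at 0.6135 mol; normalising gives C 1.000, H 1.990
≈ 1:2 → CH2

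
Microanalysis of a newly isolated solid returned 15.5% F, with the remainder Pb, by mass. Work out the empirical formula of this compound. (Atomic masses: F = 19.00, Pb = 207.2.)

Assume 100 g: 15.5 g F, 84.5 g Pb.
F: 15.5 g ÷ 19.00 g/mol = 0.8158 mol
Pb: 84.5 g ÷ 207.2 g/mol = 0.4078 mol
Smallest is Pb at 0.4078 mol; normalising gives F 2.000, Pb 1.000
Ratio ≈ 2:1, so the empirical formula is F2Pb

F2Pb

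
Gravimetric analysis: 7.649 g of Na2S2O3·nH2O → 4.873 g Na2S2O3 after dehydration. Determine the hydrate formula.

Na2S2O3·5H2O

Mass of water lost = 7.649 − 4.873 = 2.776 g → 2.776 / 18.02 = 0.1541 mol H2O
Molar mass of Na2S2O3 = 158.12 g/mol → mol Na2S2O3 = 4.873 / 158.12 = 0.03082
n = 0.1541 / 0.03082 = 5.00 ≈ 5 → Na2S2O3·5H2O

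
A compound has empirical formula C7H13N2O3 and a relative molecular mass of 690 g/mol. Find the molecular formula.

Empirical-formula mass = 173.19 g/mol
n = 690 / 173.19 = 3.98 ≈ 4
Molecular formula = (C7H13N2O3)4 = C28H52N8O12

C28H52N8O12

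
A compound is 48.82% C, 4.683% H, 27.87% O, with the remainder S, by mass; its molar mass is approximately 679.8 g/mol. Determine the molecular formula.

Assume 100 g: 48.82 g C, 4.683 g H, 27.87 g O, 18.627 g S.
n(C) = 48.82/12.01 = 4.065, n(H) = 4.683/1.008 = 4.646, n(O) = 27.87/16.00 = 1.742, n(S) = 18.627/32.07 = 0.5808
Divide by the smallest (0.5808 mol S): C 6.999, H 7.999, O 2.999, S 1.000
→ C7H8O3S
Empirical-formula mass = 172.20 g/mol
n = 679.8 / 172.20 = 3.95 ≈ 4
Molecular formula = (C7H8O3S)×4 = C28H32O12S4

C28H32O12S4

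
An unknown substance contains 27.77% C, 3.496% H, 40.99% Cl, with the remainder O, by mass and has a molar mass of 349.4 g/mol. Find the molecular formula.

C8H12Cl4O6

Assume 100 g: 27.77 g C, 3.496 g H, 40.99 g Cl, 27.744 g O.
n(C) = 27.77/12.01 = 2.312, n(H) = 3.496/1.008 = 3.468, n(Cl) = 40.99/35.45 = 1.156, n(O) = 27.744/16.00 = 1.734
Divide by the smallest (1.156 mol Cl): C 2.000, H 3.000, Cl 1.000, O 1.500
Multiply by 2: C 4.00, H 6.00, Cl 2.00, O 3.00 → C4H6Cl2O3
Empirical-formula mass = 172.99 g/mol
n = 349.4 / 172.99 = 2.02 ≈ 2
Molecular formula = (C4H6Cl2O3)×2 = C8H12Cl4O6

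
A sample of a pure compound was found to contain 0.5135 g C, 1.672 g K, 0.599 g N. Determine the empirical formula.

n(C) = 0.5135/12.01 = 0.04276, n(K) = 1.672/39.10 = 0.04276, n(N) = 0.599/14.01 = 0.04276
Smallest is N at 0.04276 mol; normalising gives C 1.000, K 1.000, N 1.000
Ratio ≈ 1:1:1, so the empirical formula is CKN

CKN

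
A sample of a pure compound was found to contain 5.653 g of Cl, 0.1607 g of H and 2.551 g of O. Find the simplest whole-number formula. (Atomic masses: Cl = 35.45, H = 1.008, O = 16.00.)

ClHO

Cl: 5.653 g ÷ 35.45 g/mol = 0.1595 mol
H: 0.1607 g ÷ 1.008 g/mol = 0.1594 mol
O: 2.551 g ÷ 16.00 g/mol = 0.1594 mol
Smallest is H at 0.1594 mol; normalising gives Cl 1.000, H 1.000, O 1.000
Ratio ≈ 1:1:1, so the empirical formula is ClHO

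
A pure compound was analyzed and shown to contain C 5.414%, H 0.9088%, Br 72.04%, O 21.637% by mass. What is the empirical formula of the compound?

Assume 100 g: 5.414 g C, 0.9088 g H, 72.04 g Br, 21.637 g O.
n(C) = 5.414/12.01 = 0.4508, n(H) = 0.9088/1.008 = 0.9016, n(Br) = 72.04/79.90 = 0.9016, n(O) = 21.637/16.00 = 1.352
Smallest is C at 0.4508 mol; normalising gives C 1.000, H 2.000, Br 2.000, O 3.000
Ratio ≈ 1:2:2:3, so the empirical formula is CH2Br2O3

CH2Br2O3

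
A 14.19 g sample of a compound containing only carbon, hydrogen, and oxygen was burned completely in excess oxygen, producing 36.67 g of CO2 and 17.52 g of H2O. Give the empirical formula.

C6H14O

mol C = 36.67 / 44.01 = 0.8332; mass C = 0.8332 × 12.01 = 10.01 g
mol H = 2 × (17.52 / 18.02) = 1.945; mass H = 1.945 × 1.008 = 1.960 g
mass O = 14.19 − (11.97) = 2.223 g → mol O = 0.1389
Smallest is O at 0.1389 mol; normalising gives C 5.997, H 13.996, O 1.000
≈ 6:14:1 → C6H14O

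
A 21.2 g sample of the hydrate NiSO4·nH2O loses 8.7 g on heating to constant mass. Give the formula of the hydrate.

NiSO4·6H2O

Mass of anhydrous NiSO4 = 21.2 − 8.7 = 12.5 g
mol H2O = 8.7 / 18.02 = 0.4828
Molar mass of NiSO4 = 154.76 g/mol → mol NiSO4 = 12.5 / 154.76 = 0.08077
n = 0.4828 / 0.08077 = 5.98 ≈ 6 → NiSO4·6H2O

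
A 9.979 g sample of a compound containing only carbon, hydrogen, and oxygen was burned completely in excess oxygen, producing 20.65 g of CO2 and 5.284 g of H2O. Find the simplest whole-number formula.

mol C = 20.65 / 44.01 = 0.4692; mass C = 0.4692 × 12.01 = 5.635 g
mol H = 2 × (5.284 / 18.02) = 0.5865; mass H = 0.5865 × 1.008 = 0.5912 g
mass O = 9.979 − (6.226) = 3.753 g → mol O = 0.2345
Ratios (÷ 0.2345): C 2.001, H 2.500, O 1.000
Scaling by 2: C 4.00, H 5.00, O 2.00 → C4H5O2

C4H5O2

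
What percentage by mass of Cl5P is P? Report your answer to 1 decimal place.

14.9%

Molar mass = 5(35.45) + 1(30.97) = 208.220 g/mol
Mass of P per mole = 1 × 30.97 = 30.970 g
% P = 30.970 / 208.220 × 100 = 14.9%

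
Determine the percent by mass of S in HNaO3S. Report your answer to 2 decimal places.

30.82%

Molar mass = 1(1.008) + 1(22.99) + 3(16.00) + 1(32.07) = 104.068 g/mol
Mass of S per mole = 1 × 32.07 = 32.070 g
% S = 32.070 / 104.068 × 100 = 30.82%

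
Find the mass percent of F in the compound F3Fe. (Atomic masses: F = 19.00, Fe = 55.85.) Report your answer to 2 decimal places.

Molar mass = 3(19.00) + 1(55.85) = 112.850 g/mol
Mass of F per mole = 3 × 19.00 = 57.000 g
% F = 57.000 / 112.850 × 100 = 50.51%

50.51%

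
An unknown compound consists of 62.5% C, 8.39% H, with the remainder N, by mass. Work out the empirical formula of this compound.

Assume 100 g: 62.5 g C, 8.39 g H, 29.11 g N.
Moles — C: 62.5 / 12.01 = 5.204 mol; H: 8.39 / 1.008 = 8.323 mol; N: 29.11 / 14.01 = 2.078 mol
Smallest is N at 2.078 mol; normalising gives C 2.505, H 4.006, N 1.000
Multiply by 2: C 5.01, H 8.01, N 2.00 → C5H8N2

C5H8N2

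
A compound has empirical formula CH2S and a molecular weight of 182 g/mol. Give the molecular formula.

C4H8S4

Empirical-formula mass = 46.10 g/mol
n = 182 / 46.10 = 3.95 ≈ 4
Molecular formula = (CH2S)4 = C4H8S4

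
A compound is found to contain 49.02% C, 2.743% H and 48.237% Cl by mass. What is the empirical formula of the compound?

Assume 100 g: 49.02 g C, 2.743 g H, 48.237 g Cl.
C: 49.02 g ÷ 12.01 g/mol = 4.082 mol
H: 2.743 g ÷ 1.008 g/mol = 2.721 mol
Cl: 48.237 g ÷ 35.45 g/mol = 1.361 mol
Smallest is Cl at 1.361 mol; normalising gives C 3.000, H 2.000, Cl 1.000
≈ 3:2:1 → C3H2Cl

C3H2Cl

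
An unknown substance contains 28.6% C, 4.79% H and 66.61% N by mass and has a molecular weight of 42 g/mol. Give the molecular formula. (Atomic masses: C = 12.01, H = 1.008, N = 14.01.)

CH2N2

Assume 100 g: 28.6 g C, 4.79 g H, 66.61 g N.
Moles — C: 28.6 / 12.01 = 2.381 mol; H: 4.79 / 1.008 = 4.752 mol; N: 66.61 / 14.01 = 4.754 mol
Divide by the smallest (2.381 mol C): C 1.000, H 1.996, N 1.997
→ CH2N2
Empirical-formula mass = 42.05 g/mol
n = 42 / 42.05 = 1.00 ≈ 1
Molecular formula = empirical formula = CH2N2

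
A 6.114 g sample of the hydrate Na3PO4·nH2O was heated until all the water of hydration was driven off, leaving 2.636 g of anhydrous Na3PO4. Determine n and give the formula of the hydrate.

Mass of water lost = 6.114 − 2.636 = 3.478 g → 3.478 / 18.02 = 0.193 mol H2O
Molar mass of Na3PO4 = 163.94 g/mol → mol Na3PO4 = 2.636 / 163.94 = 0.01608
n = 0.193 / 0.01608 = 12.00 ≈ 12 → Na3PO4·12H2O

Na3PO4·12H2O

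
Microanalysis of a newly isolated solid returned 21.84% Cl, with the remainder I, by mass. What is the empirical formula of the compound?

Assume 100 g: 21.84 g Cl, 78.16 g I.
Moles — Cl: 21.84 / 35.45 = 0.6161 mol; I: 78.16 / 126.90 = 0.6159 mol
Ratios (÷ 0.6159): Cl 1.000, I 1.000
≈ 1:1 → ClI

ClI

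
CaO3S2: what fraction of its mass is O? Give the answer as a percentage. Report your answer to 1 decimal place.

Molar mass = 1(40.08) + 3(16.00) + 2(32.07) = 152.220 g/mol
Mass of O per mole = 3 × 16.00 = 48.000 g
% O = 48.000 / 152.220 × 100 = 31.5%

31.5%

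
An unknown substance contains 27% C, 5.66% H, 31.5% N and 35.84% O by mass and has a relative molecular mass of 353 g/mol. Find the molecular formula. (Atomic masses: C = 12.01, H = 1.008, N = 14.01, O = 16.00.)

Assume 100 g: 27 g C, 5.66 g H, 31.5 g N, 35.84 g O.
C: 27 g ÷ 12.01 g/mol = 2.248 mol
H: 5.66 g ÷ 1.008 g/mol = 5.615 mol
N: 31.5 g ÷ 14.01 g/mol = 2.248 mol
O: 35.84 g ÷ 16.00 g/mol = 2.24 mol
Divide by the smallest (2.24 mol O): C 1.004, H 2.507, N 1.004, O 1.000
Scaling by 2: C 2.01, H 5.01, N 2.01, O 2.00 → C2H5N2O2
Empirical-formula mass = 89.08 g/mol
n = 353 / 89.08 = 3.96 ≈ 4
Molecular formula = (C2H5N2O2)×4 = C8H20N8O8

C8H20N8O8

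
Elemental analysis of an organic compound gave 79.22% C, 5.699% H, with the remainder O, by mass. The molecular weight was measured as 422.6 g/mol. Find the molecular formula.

Assume 100 g: 79.22 g C, 5.699 g H, 15.081 g O.
n(C) = 79.22/12.01 = 6.596, n(H) = 5.699/1.008 = 5.654, n(O) = 15.081/16.00 = 0.9426
Ratios (÷ 0.9426): C 6.998, H 5.998, O 1.000
→ C7H6O
Empirical-formula mass = 106.12 g/mol
n = 422.6 / 106.12 = 3.98 ≈ 4
Molecular formula = (C7H6O)×4 = C28H24O4

C28H24O4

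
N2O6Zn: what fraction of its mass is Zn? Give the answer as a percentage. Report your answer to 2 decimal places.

Molar mass = 2(14.01) + 6(16.00) + 1(65.38) = 189.400 g/mol
Mass of Zn per mole = 1 × 65.38 = 65.380 g
% Zn = 65.380 / 189.400 × 100 = 34.52%

34.52%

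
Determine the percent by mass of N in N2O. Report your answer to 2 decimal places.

63.65%

Molar mass = 2(14.01) + 1(16.00) = 44.020 g/mol
Mass of N per mole = 2 × 14.01 = 28.020 g
% N = 28.020 / 44.020 × 100 = 63.65%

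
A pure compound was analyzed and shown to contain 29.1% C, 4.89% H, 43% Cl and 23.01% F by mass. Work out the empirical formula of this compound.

Assume 100 g: 29.1 g C, 4.89 g H, 43 g Cl, 23.01 g F.
C: 29.1 g ÷ 12.01 g/mol = 2.423 mol
H: 4.89 g ÷ 1.008 g/mol = 4.851 mol
Cl: 43 g ÷ 35.45 g/mol = 1.213 mol
F: 23.01 g ÷ 19.00 g/mol = 1.211 mol
Divide by the smallest (1.211 mol F): C 2.001, H 4.006, Cl 1.002, F 1.000
≈ 2:4:1:1 → C2H4ClF

C2H4ClF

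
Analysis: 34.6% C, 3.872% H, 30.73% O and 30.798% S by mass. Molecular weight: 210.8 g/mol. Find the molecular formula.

C6H8O4S2

Assume 100 g: 34.6 g C, 3.872 g H, 30.73 g O, 30.798 g S.
Moles — C: 34.6 / 12.01 = 2.881 mol; H: 3.872 / 1.008 = 3.841 mol; O: 30.73 / 16.00 = 1.921 mol; S: 30.798 / 32.07 = 0.9603 mol
Divide by the smallest (0.9603 mol S): C 3.000, H 4.000, O 2.000, S 1.000
Ratio ≈ 3:4:2:1, so the empirical formula is C3H4O2S
Empirical-formula mass = 104.13 g/mol
n = 210.8 / 104.13 = 2.02 ≈ 2
Molecular formula = (C3H4O2S)×2 = C6H8O4S2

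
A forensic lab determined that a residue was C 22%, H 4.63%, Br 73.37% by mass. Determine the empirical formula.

Assume 100 g: 22 g C, 4.63 g H, 73.37 g Br.
C: 22 g ÷ 12.01 g/mol = 1.832 mol
H: 4.63 g ÷ 1.008 g/mol = 4.593 mol
Br: 73.37 g ÷ 79.90 g/mol = 0.9183 mol
Divide by the smallest (0.9183 mol Br): C 1.995, H 5.002, Br 1.000
Ratio ≈ 2:5:1, so the empirical formula is C2H5Br

C2H5Br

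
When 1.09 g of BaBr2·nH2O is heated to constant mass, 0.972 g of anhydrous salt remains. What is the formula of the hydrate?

Mass of water lost = 1.09 − 0.972 = 0.118 g → 0.118 / 18.02 = 0.006548 mol H2O
Molar mass of BaBr2 = 297.13 g/mol → mol BaBr2 = 0.972 / 297.13 = 0.003271
n = 0.006548 / 0.003271 = 2.00 ≈ 2 → BaBr2·2H2O

BaBr2·2H2O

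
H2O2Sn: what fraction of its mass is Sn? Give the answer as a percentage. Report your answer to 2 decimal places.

Molar mass = 2(1.008) + 2(16.00) + 1(118.71) = 152.726 g/mol
Mass of Sn per mole = 1 × 118.71 = 118.710 g
% Sn = 118.710 / 152.726 × 100 = 77.73%

77.73%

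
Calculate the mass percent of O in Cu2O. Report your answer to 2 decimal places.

11.18%

Molar mass = 2(63.55) + 1(16.00) = 143.100 g/mol
Mass of O per mole = 1 × 16.00 = 16.000 g
% O = 16.000 / 143.100 × 100 = 11.18%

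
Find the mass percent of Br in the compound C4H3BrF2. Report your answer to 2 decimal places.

47.29%

Molar mass = 4(12.01) + 3(1.008) + 1(79.90) + 2(19.00) = 168.964 g/mol
Mass of Br per mole = 1 × 79.90 = 79.900 g
% Br = 79.900 / 168.964 × 100 = 47.29%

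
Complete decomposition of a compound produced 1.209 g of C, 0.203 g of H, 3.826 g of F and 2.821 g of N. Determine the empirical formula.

C: 1.209 g ÷ 12.01 g/mol = 0.1007 mol
H: 0.203 g ÷ 1.008 g/mol = 0.2014 mol
F: 3.826 g ÷ 19.00 g/mol = 0.2014 mol
N: 2.821 g ÷ 14.01 g/mol = 0.2014 mol
Smallest is C at 0.1007 mol; normalising gives C 1.000, H 2.001, F 2.000, N 2.000
≈ 1:2:2:2 → CH2F2N2

CH2F2N2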